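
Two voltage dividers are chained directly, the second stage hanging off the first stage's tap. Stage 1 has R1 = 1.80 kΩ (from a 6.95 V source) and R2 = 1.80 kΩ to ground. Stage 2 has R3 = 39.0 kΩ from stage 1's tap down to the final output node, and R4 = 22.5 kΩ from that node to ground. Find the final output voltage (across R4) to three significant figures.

V_out ≈ 1.25 V

Stage 2 presents R3+R4 = 61.50 kΩ as a load on stage 1's tap.
Stage 1's lower leg becomes R2‖(R3+R4) = 1.749 kΩ, so V_mid = 6.95 × 1.749/3.549 = 3.425 V.
Stage 2 is itself unloaded: V_out = V_mid × R4/(R3+R4) = 3.425 × 22.5/61.50 = 1.25 V.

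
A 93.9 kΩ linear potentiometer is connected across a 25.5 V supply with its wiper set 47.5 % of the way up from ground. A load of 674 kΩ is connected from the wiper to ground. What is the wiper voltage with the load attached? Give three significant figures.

The wiper splits the pot into (1−α)R = 49.30 kΩ above and αR = 44.60 kΩ below.
Lower section ‖ load = 41.83 kΩ.
V_wiper = 25.5 × 41.83/(49.30 + 41.83) = 11.7 V.

V ≈ 11.7 V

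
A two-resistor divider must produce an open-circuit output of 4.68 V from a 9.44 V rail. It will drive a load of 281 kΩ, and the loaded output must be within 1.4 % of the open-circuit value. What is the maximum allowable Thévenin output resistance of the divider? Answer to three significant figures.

R_th ≤ 3.99 kΩ

Loading drop = R_th/(R_th + R_L) ≤ 0.0140, so R_th ≤ R_L · ε/(1−ε) = 281 kΩ × 0.0140/0.9860 = 3.99 kΩ.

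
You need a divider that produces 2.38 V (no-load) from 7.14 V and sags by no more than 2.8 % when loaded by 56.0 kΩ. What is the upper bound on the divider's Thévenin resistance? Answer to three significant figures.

R_th ≤ 1.61 kΩ

Loading drop = R_th/(R_th + R_L) ≤ 0.0280, so R_th ≤ R_L · ε/(1−ε) = 56.0 kΩ × 0.0280/0.9720 = 1.61 kΩ.
(Any R1, R2 with R2/(R1+R2) = 0.333 and R1‖R2 ≤ 1.61 kΩ will meet the spec.)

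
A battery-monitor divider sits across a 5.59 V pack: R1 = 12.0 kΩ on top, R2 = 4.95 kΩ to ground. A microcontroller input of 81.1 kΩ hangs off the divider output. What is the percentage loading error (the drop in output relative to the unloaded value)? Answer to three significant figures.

4.14 %

The divider's output (Thévenin) resistance is R1‖R2 = 3.504 kΩ.
Fractional drop under load = R_th/(R_th + R_L) = 3.504 / (3.504 + 81.1) = 0.04142.
So the output falls by 4.14 %.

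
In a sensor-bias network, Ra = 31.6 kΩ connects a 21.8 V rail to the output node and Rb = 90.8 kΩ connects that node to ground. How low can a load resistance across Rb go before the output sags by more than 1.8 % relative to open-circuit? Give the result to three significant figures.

Output resistance R_th = Ra‖Rb = (31.6 × 90.8)/122.4 = 23.44 kΩ.
The fractional drop is R_th/(R_th + R_L); requiring this ≤ 0.0180 gives R_L ≥ R_th(1/0.0180 − 1) = 23.44 × 54.56 = 1.28 MΩ.

R_L(min) ≈ 1.28 MΩ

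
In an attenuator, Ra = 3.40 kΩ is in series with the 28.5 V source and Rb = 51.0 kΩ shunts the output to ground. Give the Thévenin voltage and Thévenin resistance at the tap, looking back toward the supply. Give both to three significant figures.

V_th is the open-circuit tap voltage: 28.5 × 51.0/(3.40 + 51.0) = 26.7 V.
With the supply zeroed, Ra and Rb appear in parallel from the tap: R_th = Ra‖Rb = (3.40 × 51.0)/54.40 = 3.19 kΩ.

V_th = 26.7 V, R_th = 3.19 kΩ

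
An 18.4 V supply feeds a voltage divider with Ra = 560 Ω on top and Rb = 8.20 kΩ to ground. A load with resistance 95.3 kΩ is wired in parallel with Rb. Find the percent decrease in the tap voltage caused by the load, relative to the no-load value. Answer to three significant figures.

0.547 %

The divider's output (Thévenin) resistance is Ra‖Rb = 524.2 Ω.
Fractional drop under load = R_th/(R_th + R_L) = 524.2 / (524.2 + 95300) = 0.005470.
So the output falls by 0.547 %.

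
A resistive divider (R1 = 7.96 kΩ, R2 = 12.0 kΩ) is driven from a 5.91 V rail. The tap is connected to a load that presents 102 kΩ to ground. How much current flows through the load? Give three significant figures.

I_L ≈ 0.0333 mA

R2‖R_L = 10.74 kΩ; V_out = 5.91 × 10.74/18.70 = 3.394 V.
I_L = V_out / R_L = 3.394 / 102 kΩ = 0.0333 mA.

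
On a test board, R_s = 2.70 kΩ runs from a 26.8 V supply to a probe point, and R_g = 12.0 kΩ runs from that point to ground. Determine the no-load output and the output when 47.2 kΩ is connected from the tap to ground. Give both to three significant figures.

Unloaded: 21.9 V; loaded: 20.9 V

Open-circuit: V = 26.8 × 12.0/(2.70 + 12.0) = 21.9 V.
With the load, R_g becomes R_g‖R_L = 9.568 kΩ, so V = 26.8 × 9.568/12.27 = 20.9 V.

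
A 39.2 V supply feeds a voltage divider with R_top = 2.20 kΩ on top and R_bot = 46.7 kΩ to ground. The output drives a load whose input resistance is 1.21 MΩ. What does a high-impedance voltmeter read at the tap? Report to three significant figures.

The load sits in parallel with R_bot: R_bot‖R_L = (46.7 × 1210) / (46.7 + 1210) = 44.96 kΩ.
V_out = 39.2 × 44.96 / (2.20 + 44.96) = 39.2 × 44.96/47.16 = 37.4 V.
(Unloaded it would have been 37.4 V.)

V_out ≈ 37.4 V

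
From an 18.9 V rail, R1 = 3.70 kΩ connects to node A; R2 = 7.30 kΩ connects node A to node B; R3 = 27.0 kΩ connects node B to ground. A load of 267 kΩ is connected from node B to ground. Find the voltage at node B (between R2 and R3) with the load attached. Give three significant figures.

V ≈ 13.0 V

At node B, R3 is in parallel with the load: R3‖R_L = 24.52 kΩ.
Below node A the resistance is R2 + (R3‖R_L) = 31.82 kΩ, so V_A = 18.9 × 31.82/35.52 = 16.93 V.
Then V_B = V_A × (R3‖R_L)/(R2 + R3‖R_L) = 16.93 × 24.52/31.82 = 13.0 V.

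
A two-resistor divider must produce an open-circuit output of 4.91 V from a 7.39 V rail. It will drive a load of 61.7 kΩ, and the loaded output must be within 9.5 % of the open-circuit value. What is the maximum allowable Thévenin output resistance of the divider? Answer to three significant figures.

R_th ≤ 6.48 kΩ

Loading drop = R_th/(R_th + R_L) ≤ 0.0950, so R_th ≤ R_L · ε/(1−ε) = 61.7 kΩ × 0.0950/0.9050 = 6.48 kΩ.
(Any R1, R2 with R2/(R1+R2) = 0.664 and R1‖R2 ≤ 6.48 kΩ will meet the spec.)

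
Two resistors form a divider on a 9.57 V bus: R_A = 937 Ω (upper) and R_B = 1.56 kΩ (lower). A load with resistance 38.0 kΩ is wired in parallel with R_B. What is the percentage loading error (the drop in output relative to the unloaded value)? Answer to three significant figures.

The divider's output (Thévenin) resistance is R_A‖R_B = 585.4 Ω.
Fractional drop under load = R_th/(R_th + R_L) = 585.4 / (585.4 + 38000) = 0.01517.
So the output falls by 1.52 %.

1.52 %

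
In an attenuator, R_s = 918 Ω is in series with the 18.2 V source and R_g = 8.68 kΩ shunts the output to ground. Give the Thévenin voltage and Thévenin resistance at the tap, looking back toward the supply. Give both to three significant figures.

V_th is the open-circuit tap voltage: 18.2 × 8680/(918 + 8680) = 16.5 V.
With the supply zeroed, R_s and R_g appear in parallel from the tap: R_th = R_s‖R_g = (918 × 8680)/9598 = 830 Ω.

V_th = 16.5 V, R_th = 830 Ω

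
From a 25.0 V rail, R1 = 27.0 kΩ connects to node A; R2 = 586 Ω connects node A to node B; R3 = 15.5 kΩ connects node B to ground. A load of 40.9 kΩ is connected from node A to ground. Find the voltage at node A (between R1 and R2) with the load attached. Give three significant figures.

Below node A the series string R2+R3 = 16090 Ω sits in parallel with the 40900 Ω load: 11550 Ω.
V_A = 25.0 × 11550/(27000 + 11550) = 7.49 V.

V ≈ 7.49 V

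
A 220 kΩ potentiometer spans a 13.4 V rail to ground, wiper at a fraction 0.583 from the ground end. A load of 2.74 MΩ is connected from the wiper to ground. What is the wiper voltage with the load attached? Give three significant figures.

The wiper splits the pot into (1−α)R = 91.74 kΩ above and αR = 128.3 kΩ below.
Lower section ‖ load = 122.5 kΩ.
V_wiper = 13.4 × 122.5/(91.74 + 122.5) = 7.66 V.

V ≈ 7.66 V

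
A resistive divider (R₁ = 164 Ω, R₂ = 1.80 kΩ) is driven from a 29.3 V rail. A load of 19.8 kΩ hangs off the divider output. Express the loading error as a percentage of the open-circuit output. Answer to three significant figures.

0.753 %

The divider's output (Thévenin) resistance is R₁‖R₂ = 150.3 Ω.
Fractional drop under load = R_th/(R_th + R_L) = 150.3 / (150.3 + 19800) = 0.007534.
So the output falls by 0.753 %.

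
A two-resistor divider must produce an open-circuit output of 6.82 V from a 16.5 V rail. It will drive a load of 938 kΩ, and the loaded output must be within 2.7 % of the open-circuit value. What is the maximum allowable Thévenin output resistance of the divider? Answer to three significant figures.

R_th ≤ 26.0 kΩ

Loading drop = R_th/(R_th + R_L) ≤ 0.0270, so R_th ≤ R_L · ε/(1−ε) = 938 kΩ × 0.0270/0.9730 = 26.0 kΩ.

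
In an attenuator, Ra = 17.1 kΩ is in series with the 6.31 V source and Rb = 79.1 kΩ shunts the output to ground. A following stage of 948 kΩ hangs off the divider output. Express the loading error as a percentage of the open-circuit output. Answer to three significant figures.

The divider's output (Thévenin) resistance is Ra‖Rb = 14.06 kΩ.
Fractional drop under load = R_th/(R_th + R_L) = 14.06 / (14.06 + 948) = 0.01461.
So the output falls by 1.46 %.

1.46 %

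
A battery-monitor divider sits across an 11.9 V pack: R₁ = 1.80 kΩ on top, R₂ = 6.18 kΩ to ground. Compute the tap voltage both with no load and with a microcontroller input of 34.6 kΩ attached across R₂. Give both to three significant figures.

Unloaded: 9.22 V; loaded: 8.86 V

Open-circuit: V = 11.9 × 6.18/(1.80 + 6.18) = 9.22 V.
With the load, R₂ becomes R₂‖R_L = 5.243 kΩ, so V = 11.9 × 5.243/7.043 = 8.86 V.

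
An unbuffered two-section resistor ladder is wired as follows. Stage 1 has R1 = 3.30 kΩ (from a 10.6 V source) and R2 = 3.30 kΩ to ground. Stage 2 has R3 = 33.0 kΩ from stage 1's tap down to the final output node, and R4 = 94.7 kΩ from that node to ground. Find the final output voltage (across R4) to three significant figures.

Stage 2 presents R3+R4 = 127.7 kΩ as a load on stage 1's tap.
Stage 1's lower leg becomes R2‖(R3+R4) = 3.217 kΩ, so V_mid = 10.6 × 3.217/6.517 = 5.232 V.
Stage 2 is itself unloaded: V_out = V_mid × R4/(R3+R4) = 5.232 × 94.7/127.7 = 3.88 V.

V_out ≈ 3.88 V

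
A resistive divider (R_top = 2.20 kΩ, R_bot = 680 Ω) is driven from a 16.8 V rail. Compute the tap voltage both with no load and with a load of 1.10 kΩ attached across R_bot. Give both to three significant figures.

Unloaded: 3.97 V; loaded: 2.69 V

Open-circuit: V = 16.8 × 680/(2200 + 680) = 3.97 V.
With the load, R_bot becomes R_bot‖R_L = 420.2 Ω, so V = 16.8 × 420.2/2620 = 2.69 V.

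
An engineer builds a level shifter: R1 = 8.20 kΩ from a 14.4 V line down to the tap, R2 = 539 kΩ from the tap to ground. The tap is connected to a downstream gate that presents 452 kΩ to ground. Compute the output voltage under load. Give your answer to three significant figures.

The load sits in parallel with R2: R2‖R_L = (539 × 452) / (539 + 452) = 245.8 kΩ.
V_out = 14.4 × 245.8 / (8.20 + 245.8) = 14.4 × 245.8/254.0 = 13.9 V.
(Unloaded it would have been 14.2 V.)

V_out ≈ 13.9 V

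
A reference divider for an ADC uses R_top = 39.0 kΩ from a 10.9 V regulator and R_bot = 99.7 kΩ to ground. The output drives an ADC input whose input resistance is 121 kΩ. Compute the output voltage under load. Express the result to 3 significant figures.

The load sits in parallel with R_bot: R_bot‖R_L = (99.7 × 121) / (99.7 + 121) = 54.66 kΩ.
V_out = 10.9 × 54.66 / (39.0 + 54.66) = 10.9 × 54.66/93.66 = 6.36 V.
(Unloaded it would have been 7.84 V.)

V_out ≈ 6.36 V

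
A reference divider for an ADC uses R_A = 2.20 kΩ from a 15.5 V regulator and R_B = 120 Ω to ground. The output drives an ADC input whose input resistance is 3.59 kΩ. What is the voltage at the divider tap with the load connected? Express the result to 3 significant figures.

The load sits in parallel with R_B: R_B‖R_L = (120 × 3590) / (120 + 3590) = 116.1 Ω.
V_out = 15.5 × 116.1 / (2200 + 116.1) = 15.5 × 116.1/2316 = 0.777 V.
(Unloaded it would have been 0.802 V.)

V_out ≈ 0.777 V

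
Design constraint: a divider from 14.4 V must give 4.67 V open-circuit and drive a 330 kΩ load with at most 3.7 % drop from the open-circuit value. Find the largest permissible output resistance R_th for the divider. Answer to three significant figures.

Loading drop = R_th/(R_th + R_L) ≤ 0.0370, so R_th ≤ R_L · ε/(1−ε) = 330 kΩ × 0.0370/0.9630 = 12.7 kΩ.

R_th ≤ 12.7 kΩ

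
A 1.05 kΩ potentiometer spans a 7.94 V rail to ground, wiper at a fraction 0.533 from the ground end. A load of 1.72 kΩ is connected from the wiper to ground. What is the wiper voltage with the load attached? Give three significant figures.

The wiper splits the pot into (1−α)R = 490.3 Ω above and αR = 559.6 Ω below.
Lower section ‖ load = 422.3 Ω.
V_wiper = 7.94 × 422.3/(490.3 + 422.3) = 3.67 V.

V ≈ 3.67 V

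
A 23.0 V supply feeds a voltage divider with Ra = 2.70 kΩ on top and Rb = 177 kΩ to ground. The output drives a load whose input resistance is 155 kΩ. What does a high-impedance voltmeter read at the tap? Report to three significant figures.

V_out ≈ 22.3 V

The load sits in parallel with Rb: Rb‖R_L = (177 × 155) / (177 + 155) = 82.64 kΩ.
V_out = 23.0 × 82.64 / (2.70 + 82.64) = 23.0 × 82.64/85.34 = 22.3 V.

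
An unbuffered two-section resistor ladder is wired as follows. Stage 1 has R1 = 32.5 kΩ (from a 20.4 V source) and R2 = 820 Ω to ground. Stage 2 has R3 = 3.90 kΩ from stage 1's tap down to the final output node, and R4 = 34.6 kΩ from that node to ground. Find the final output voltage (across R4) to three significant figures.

V_out ≈ 0.442 V

Stage 2 presents R3+R4 = 38500 Ω as a load on stage 1's tap.
Stage 1's lower leg becomes R2‖(R3+R4) = 802.9 Ω, so V_mid = 20.4 × 802.9/33300 = 0.4918 V.
Stage 2 is itself unloaded: V_out = V_mid × R4/(R3+R4) = 0.4918 × 34600/38500 = 0.442 V.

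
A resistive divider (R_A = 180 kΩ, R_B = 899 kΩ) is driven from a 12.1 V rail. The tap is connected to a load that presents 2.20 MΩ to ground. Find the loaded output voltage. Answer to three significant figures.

The load sits in parallel with R_B: R_B‖R_L = (899 × 2200) / (899 + 2200) = 638.2 kΩ.
V_out = 12.1 × 638.2 / (180 + 638.2) = 12.1 × 638.2/818.2 = 9.44 V.

V_out ≈ 9.44 V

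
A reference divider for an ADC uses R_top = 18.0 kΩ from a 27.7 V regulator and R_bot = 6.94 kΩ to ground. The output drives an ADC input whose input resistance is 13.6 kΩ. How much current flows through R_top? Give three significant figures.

R_bot‖R_L = 4.595 kΩ, so the source sees R_top + R_bot‖R_L = 22.60 kΩ.
I = 27.7 V / 22.60 kΩ = 1.23 mA.

I ≈ 1.23 mA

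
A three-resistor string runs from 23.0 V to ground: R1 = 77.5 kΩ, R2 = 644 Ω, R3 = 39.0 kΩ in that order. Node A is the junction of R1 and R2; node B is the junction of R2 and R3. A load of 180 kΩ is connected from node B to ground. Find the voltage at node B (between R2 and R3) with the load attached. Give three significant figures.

At node B, R3 is in parallel with the load: R3‖R_L = 32050 Ω.
Below node A the resistance is R2 + (R3‖R_L) = 32700 Ω, so V_A = 23.0 × 32700/110200 = 6.825 V.
Then V_B = V_A × (R3‖R_L)/(R2 + R3‖R_L) = 6.825 × 32050/32700 = 6.69 V.

V ≈ 6.69 V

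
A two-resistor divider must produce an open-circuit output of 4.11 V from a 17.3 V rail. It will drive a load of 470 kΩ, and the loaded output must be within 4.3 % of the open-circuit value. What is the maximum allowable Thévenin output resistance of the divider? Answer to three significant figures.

Loading drop = R_th/(R_th + R_L) ≤ 0.0430, so R_th ≤ R_L · ε/(1−ε) = 470 kΩ × 0.0430/0.9570 = 21.1 kΩ.
(Any R1, R2 with R2/(R1+R2) = 0.238 and R1‖R2 ≤ 21.1 kΩ will meet the spec.)

R_th ≤ 21.1 kΩ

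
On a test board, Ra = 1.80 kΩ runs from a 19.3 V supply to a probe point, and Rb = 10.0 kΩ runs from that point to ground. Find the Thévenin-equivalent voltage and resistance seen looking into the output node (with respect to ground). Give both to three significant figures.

V_th is the open-circuit tap voltage: 19.3 × 10.0/(1.80 + 10.0) = 16.4 V.
With the supply zeroed, Ra and Rb appear in parallel from the tap: R_th = Ra‖Rb = (1.80 × 10.0)/11.80 = 1.53 kΩ.

V_th = 16.4 V, R_th = 1.53 kΩ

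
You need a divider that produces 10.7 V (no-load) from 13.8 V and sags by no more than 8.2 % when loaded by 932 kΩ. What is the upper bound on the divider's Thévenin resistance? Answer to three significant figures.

R_th ≤ 83.3 kΩ

Loading drop = R_th/(R_th + R_L) ≤ 0.0820, so R_th ≤ R_L · ε/(1−ε) = 932 kΩ × 0.0820/0.9180 = 83.3 kΩ.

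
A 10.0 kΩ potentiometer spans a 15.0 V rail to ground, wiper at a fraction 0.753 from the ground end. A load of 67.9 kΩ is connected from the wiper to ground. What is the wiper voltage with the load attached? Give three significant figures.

V ≈ 11.0 V

The wiper splits the pot into (1−α)R = 2.470 kΩ above and αR = 7.530 kΩ below.
Lower section ‖ load = 6.778 kΩ.
V_wiper = 15.0 × 6.778/(2.470 + 6.778) = 11.0 V.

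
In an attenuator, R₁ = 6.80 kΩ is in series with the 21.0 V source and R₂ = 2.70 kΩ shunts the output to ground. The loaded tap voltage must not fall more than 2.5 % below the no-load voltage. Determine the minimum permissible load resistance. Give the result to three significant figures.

Output resistance R_th = R₁‖R₂ = (6.80 × 2.70)/9.500 = 1.933 kΩ.
The fractional drop is R_th/(R_th + R_L); requiring this ≤ 0.0250 gives R_L ≥ R_th(1/0.0250 − 1) = 1.933 × 39.00 = 75.4 kΩ.

R_L(min) ≈ 75.4 kΩ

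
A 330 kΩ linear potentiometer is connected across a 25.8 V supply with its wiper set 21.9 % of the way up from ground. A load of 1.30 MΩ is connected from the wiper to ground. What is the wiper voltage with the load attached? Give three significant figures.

V ≈ 5.42 V

The wiper splits the pot into (1−α)R = 257.7 kΩ above and αR = 72.27 kΩ below.
Lower section ‖ load = 68.46 kΩ.
V_wiper = 25.8 × 68.46/(257.7 + 68.46) = 5.42 V.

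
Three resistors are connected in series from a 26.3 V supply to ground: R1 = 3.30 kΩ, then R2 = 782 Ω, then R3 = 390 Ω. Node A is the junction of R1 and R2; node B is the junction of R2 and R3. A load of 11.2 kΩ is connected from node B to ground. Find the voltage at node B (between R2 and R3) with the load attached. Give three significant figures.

V ≈ 2.22 V

At node B, R3 is in parallel with the load: R3‖R_L = 376.9 Ω.
Below node A the resistance is R2 + (R3‖R_L) = 1159 Ω, so V_A = 26.3 × 1159/4459 = 6.835 V.
Then V_B = V_A × (R3‖R_L)/(R2 + R3‖R_L) = 6.835 × 376.9/1159 = 2.22 V.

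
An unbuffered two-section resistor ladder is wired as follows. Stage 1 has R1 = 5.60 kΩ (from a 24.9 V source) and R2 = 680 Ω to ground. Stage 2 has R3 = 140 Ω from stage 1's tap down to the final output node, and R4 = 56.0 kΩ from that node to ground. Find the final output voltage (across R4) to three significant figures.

V_out ≈ 2.66 V

Stage 2 presents R3+R4 = 56140 Ω as a load on stage 1's tap.
Stage 1's lower leg becomes R2‖(R3+R4) = 671.9 Ω, so V_mid = 24.9 × 671.9/6272 = 2.667 V.
Stage 2 is itself unloaded: V_out = V_mid × R4/(R3+R4) = 2.667 × 56000/56140 = 2.66 V.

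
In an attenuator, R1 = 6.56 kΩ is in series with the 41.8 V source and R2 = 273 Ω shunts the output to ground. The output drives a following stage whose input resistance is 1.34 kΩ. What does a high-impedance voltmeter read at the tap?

The load sits in parallel with R2: R2‖R_L = (273 × 1340) / (273 + 1340) = 226.8 Ω.
V_out = 41.8 × 226.8 / (6560 + 226.8) = 41.8 × 226.8/6787 = 1.40 V.

V_out ≈ 1.40 V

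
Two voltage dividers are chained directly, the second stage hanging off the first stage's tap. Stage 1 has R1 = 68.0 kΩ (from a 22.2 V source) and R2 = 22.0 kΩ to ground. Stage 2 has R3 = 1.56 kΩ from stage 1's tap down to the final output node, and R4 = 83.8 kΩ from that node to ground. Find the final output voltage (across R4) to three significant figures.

V_out ≈ 4.46 V

Stage 2 presents R3+R4 = 85.36 kΩ as a load on stage 1's tap.
Stage 1's lower leg becomes R2‖(R3+R4) = 17.49 kΩ, so V_mid = 22.2 × 17.49/85.49 = 4.542 V.
Stage 2 is itself unloaded: V_out = V_mid × R4/(R3+R4) = 4.542 × 83.8/85.36 = 4.46 V.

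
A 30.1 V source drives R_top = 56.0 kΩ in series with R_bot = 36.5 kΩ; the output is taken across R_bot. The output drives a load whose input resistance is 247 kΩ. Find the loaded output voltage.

V_out ≈ 10.9 V

The load sits in parallel with R_bot: R_bot‖R_L = (36.5 × 247) / (36.5 + 247) = 31.80 kΩ.
V_out = 30.1 × 31.80 / (56.0 + 31.80) = 30.1 × 31.80/87.80 = 10.9 V.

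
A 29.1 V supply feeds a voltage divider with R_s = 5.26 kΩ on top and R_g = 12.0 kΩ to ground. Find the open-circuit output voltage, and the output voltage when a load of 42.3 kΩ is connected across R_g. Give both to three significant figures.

Open-circuit: V = 29.1 × 12.0/(5.26 + 12.0) = 20.2 V.
With the load, R_g becomes R_g‖R_L = 9.348 kΩ, so V = 29.1 × 9.348/14.61 = 18.6 V.

Unloaded: 20.2 V; loaded: 18.6 V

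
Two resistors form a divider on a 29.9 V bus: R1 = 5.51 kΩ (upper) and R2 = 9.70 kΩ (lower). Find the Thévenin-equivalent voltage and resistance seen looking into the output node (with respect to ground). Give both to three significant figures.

V_th is the open-circuit tap voltage: 29.9 × 9.70/(5.51 + 9.70) = 19.1 V.
With the supply zeroed, R1 and R2 appear in parallel from the tap: R_th = R1‖R2 = (5.51 × 9.70)/15.21 = 3.51 kΩ.

V_th = 19.1 V, R_th = 3.51 kΩ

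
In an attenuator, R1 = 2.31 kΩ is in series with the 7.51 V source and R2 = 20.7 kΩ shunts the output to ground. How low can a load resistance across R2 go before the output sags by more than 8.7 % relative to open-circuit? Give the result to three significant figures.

Output resistance R_th = R1‖R2 = (2.31 × 20.7)/23.01 = 2.078 kΩ.
The fractional drop is R_th/(R_th + R_L); requiring this ≤ 0.0870 gives R_L ≥ R_th(1/0.0870 − 1) = 2.078 × 10.49 = 21.8 kΩ.

R_L(min) ≈ 21.8 kΩ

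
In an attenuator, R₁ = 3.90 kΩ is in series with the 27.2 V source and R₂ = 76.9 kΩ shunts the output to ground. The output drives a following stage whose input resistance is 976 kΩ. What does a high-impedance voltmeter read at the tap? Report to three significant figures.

V_out ≈ 25.8 V

The load sits in parallel with R₂: R₂‖R_L = (76.9 × 976) / (76.9 + 976) = 71.28 kΩ.
V_out = 27.2 × 71.28 / (3.90 + 71.28) = 27.2 × 71.28/75.18 = 25.8 V.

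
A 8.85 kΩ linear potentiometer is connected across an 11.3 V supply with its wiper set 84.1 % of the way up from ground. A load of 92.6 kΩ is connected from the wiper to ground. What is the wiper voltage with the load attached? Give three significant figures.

V ≈ 9.38 V

The wiper splits the pot into (1−α)R = 1.407 kΩ above and αR = 7.443 kΩ below.
Lower section ‖ load = 6.889 kΩ.
V_wiper = 11.3 × 6.889/(1.407 + 6.889) = 9.38 V.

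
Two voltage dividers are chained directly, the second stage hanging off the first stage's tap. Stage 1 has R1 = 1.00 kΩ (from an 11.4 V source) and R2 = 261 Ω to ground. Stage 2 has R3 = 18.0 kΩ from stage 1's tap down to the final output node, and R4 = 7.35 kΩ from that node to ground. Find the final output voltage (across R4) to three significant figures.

V_out ≈ 0.679 V

Stage 2 presents R3+R4 = 25350 Ω as a load on stage 1's tap.
Stage 1's lower leg becomes R2‖(R3+R4) = 258.3 Ω, so V_mid = 11.4 × 258.3/1258 = 2.340 V.
Stage 2 is itself unloaded: V_out = V_mid × R4/(R3+R4) = 2.340 × 7350/25350 = 0.679 V.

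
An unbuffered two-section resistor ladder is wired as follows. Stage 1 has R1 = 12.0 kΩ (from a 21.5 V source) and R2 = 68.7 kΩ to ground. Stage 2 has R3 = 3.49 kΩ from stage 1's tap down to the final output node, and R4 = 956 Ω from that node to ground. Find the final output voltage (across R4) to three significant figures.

V_out ≈ 1.19 V

Stage 2 presents R3+R4 = 4446 Ω as a load on stage 1's tap.
Stage 1's lower leg becomes R2‖(R3+R4) = 4176 Ω, so V_mid = 21.5 × 4176/16180 = 5.550 V.
Stage 2 is itself unloaded: V_out = V_mid × R4/(R3+R4) = 5.550 × 956/4446 = 1.19 V.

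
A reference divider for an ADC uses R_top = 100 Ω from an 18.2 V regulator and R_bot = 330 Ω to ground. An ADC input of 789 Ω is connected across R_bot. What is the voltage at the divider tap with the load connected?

The load sits in parallel with R_bot: R_bot‖R_L = (330 × 789) / (330 + 789) = 232.7 Ω.
V_out = 18.2 × 232.7 / (100 + 232.7) = 18.2 × 232.7/332.7 = 12.7 V.

V_out ≈ 12.7 V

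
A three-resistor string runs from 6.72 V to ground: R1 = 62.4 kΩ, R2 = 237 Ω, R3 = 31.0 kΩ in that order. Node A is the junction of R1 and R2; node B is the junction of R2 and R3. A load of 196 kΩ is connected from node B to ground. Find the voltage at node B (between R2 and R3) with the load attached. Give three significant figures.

V ≈ 2.01 V

At node B, R3 is in parallel with the load: R3‖R_L = 26770 Ω.
Below node A the resistance is R2 + (R3‖R_L) = 27000 Ω, so V_A = 6.72 × 27000/89400 = 2.030 V.
Then V_B = V_A × (R3‖R_L)/(R2 + R3‖R_L) = 2.030 × 26770/27000 = 2.01 V.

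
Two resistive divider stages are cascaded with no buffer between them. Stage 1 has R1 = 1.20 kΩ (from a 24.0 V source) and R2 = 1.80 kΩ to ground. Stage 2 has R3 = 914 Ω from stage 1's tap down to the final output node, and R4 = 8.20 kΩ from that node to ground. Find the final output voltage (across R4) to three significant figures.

Stage 2 presents R3+R4 = 9114 Ω as a load on stage 1's tap.
Stage 1's lower leg becomes R2‖(R3+R4) = 1503 Ω, so V_mid = 24.0 × 1503/2703 = 13.35 V.
Stage 2 is itself unloaded: V_out = V_mid × R4/(R3+R4) = 13.35 × 8200/9114 = 12.0 V.

V_out ≈ 12.0 V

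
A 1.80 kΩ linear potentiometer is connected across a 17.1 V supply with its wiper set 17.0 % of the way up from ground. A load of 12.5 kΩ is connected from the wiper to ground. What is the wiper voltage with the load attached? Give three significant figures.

V ≈ 2.85 V

The wiper splits the pot into (1−α)R = 1494 Ω above and αR = 306.0 Ω below.
Lower section ‖ load = 298.7 Ω.
V_wiper = 17.1 × 298.7/(1494 + 298.7) = 2.85 V.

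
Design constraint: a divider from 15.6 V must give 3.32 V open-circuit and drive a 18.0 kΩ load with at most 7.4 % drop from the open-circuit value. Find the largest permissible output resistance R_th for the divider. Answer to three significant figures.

Loading drop = R_th/(R_th + R_L) ≤ 0.0740, so R_th ≤ R_L · ε/(1−ε) = 18.0 kΩ × 0.0740/0.9260 = 1.44 kΩ.
(Any R1, R2 with R2/(R1+R2) = 0.213 and R1‖R2 ≤ 1.44 kΩ will meet the spec.)

R_th ≤ 1.44 kΩ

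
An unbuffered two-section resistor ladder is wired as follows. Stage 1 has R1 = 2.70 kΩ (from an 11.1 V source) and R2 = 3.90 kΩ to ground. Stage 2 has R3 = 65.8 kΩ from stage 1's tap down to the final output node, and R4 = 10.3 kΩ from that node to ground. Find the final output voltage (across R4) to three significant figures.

V_out ≈ 0.870 V

Stage 2 presents R3+R4 = 76.10 kΩ as a load on stage 1's tap.
Stage 1's lower leg becomes R2‖(R3+R4) = 3.710 kΩ, so V_mid = 11.1 × 3.710/6.410 = 6.424 V.
Stage 2 is itself unloaded: V_out = V_mid × R4/(R3+R4) = 6.424 × 10.3/76.10 = 0.870 V.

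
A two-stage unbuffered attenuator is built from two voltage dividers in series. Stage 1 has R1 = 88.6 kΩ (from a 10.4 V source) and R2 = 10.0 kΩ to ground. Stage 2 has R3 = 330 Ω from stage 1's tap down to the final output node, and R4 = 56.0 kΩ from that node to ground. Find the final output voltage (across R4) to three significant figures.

Stage 2 presents R3+R4 = 56330 Ω as a load on stage 1's tap.
Stage 1's lower leg becomes R2‖(R3+R4) = 8492 Ω, so V_mid = 10.4 × 8492/97090 = 0.9097 V.
Stage 2 is itself unloaded: V_out = V_mid × R4/(R3+R4) = 0.9097 × 56000/56330 = 0.904 V.

V_out ≈ 0.904 V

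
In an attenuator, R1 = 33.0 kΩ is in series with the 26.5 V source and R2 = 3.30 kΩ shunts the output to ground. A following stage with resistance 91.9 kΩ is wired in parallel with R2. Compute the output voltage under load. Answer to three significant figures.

The load sits in parallel with R2: R2‖R_L = (3.30 × 91.9) / (3.30 + 91.9) = 3.186 kΩ.
V_out = 26.5 × 3.186 / (33.0 + 3.186) = 26.5 × 3.186/36.19 = 2.33 V.

V_out ≈ 2.33 V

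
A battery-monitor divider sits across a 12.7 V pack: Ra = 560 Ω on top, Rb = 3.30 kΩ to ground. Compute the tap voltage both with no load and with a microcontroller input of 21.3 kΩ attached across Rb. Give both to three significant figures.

Open-circuit: V = 12.7 × 3300/(560 + 3300) = 10.9 V.
With the load, Rb becomes Rb‖R_L = 2857 Ω, so V = 12.7 × 2857/3417 = 10.6 V.

Unloaded: 10.9 V; loaded: 10.6 V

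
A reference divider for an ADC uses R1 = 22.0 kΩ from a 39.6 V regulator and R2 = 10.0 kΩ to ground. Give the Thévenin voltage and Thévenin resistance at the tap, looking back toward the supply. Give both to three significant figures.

V_th = 12.4 V, R_th = 6.88 kΩ

V_th is the open-circuit tap voltage: 39.6 × 10.0/(22.0 + 10.0) = 12.4 V.
With the supply zeroed, R1 and R2 appear in parallel from the tap: R_th = R1‖R2 = (22.0 × 10.0)/32.00 = 6.88 kΩ.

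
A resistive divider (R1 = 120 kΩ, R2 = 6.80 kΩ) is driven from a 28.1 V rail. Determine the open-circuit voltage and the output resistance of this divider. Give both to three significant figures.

V_th = 1.51 V, R_th = 6.44 kΩ

V_th is the open-circuit tap voltage: 28.1 × 6.80/(120 + 6.80) = 1.51 V.
With the supply zeroed, R1 and R2 appear in parallel from the tap: R_th = R1‖R2 = (120 × 6.80)/126.8 = 6.44 kΩ.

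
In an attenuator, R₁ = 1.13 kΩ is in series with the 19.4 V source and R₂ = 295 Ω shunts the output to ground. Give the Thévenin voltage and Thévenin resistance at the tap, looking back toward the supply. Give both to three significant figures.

V_th = 4.02 V, R_th = 234 Ω

V_th is the open-circuit tap voltage: 19.4 × 295/(1130 + 295) = 4.02 V.
With the supply zeroed, R₁ and R₂ appear in parallel from the tap: R_th = R₁‖R₂ = (1130 × 295)/1425 = 234 Ω.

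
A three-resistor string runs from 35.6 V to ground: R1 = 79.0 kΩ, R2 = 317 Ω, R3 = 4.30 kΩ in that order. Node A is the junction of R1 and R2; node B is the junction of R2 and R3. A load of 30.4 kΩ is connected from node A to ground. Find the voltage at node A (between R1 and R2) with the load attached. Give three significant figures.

V ≈ 1.72 V

Below node A the series string R2+R3 = 4617 Ω sits in parallel with the 30400 Ω load: 4008 Ω.
V_A = 35.6 × 4008/(79000 + 4008) = 1.72 V.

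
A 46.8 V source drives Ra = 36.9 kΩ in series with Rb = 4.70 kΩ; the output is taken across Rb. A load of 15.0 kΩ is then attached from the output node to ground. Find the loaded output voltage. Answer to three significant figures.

V_out ≈ 4.14 V

The load sits in parallel with Rb: Rb‖R_L = (4.70 × 15.0) / (4.70 + 15.0) = 3.579 kΩ.
V_out = 46.8 × 3.579 / (36.9 + 3.579) = 46.8 × 3.579/40.48 = 4.14 V.
(Unloaded it would have been 5.29 V.)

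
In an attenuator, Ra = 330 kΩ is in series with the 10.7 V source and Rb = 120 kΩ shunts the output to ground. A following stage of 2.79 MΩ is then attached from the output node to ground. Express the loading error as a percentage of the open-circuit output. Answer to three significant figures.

3.06 %

The divider's output (Thévenin) resistance is Ra‖Rb = 88.00 kΩ.
Fractional drop under load = R_th/(R_th + R_L) = 88.00 / (88.00 + 2790) = 0.03058.
So the output falls by 3.06 %.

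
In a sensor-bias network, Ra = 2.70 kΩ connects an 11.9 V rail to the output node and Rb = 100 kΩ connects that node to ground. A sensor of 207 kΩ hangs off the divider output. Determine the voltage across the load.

The load sits in parallel with Rb: Rb‖R_L = (100 × 207) / (100 + 207) = 67.43 kΩ.
V_out = 11.9 × 67.43 / (2.70 + 67.43) = 11.9 × 67.43/70.13 = 11.4 V.
(Unloaded it would have been 11.6 V.)

V_out ≈ 11.4 V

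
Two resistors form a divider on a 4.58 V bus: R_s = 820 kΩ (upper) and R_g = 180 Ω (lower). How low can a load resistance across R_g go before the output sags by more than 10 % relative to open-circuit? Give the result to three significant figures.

R_L(min) ≈ 1.62 kΩ

Output resistance R_th = R_s‖R_g = (820000 × 180)/820200 = 180.0 Ω.
The fractional drop is R_th/(R_th + R_L); requiring this ≤ 0.100 gives R_L ≥ R_th(1/0.100 − 1) = 180.0 × 9.000 = 1.62 kΩ.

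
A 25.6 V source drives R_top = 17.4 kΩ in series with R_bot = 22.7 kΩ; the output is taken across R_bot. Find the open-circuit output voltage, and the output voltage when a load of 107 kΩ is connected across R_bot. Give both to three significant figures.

Open-circuit: V = 25.6 × 22.7/(17.4 + 22.7) = 14.5 V.
With the load, R_bot becomes R_bot‖R_L = 18.73 kΩ, so V = 25.6 × 18.73/36.13 = 13.3 V.

Unloaded: 14.5 V; loaded: 13.3 V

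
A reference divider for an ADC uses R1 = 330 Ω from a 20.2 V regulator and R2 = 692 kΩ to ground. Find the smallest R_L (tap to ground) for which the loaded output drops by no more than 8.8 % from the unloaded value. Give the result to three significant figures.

Output resistance R_th = R1‖R2 = (330 × 692000)/692300 = 329.8 Ω.
The fractional drop is R_th/(R_th + R_L); requiring this ≤ 0.0880 gives R_L ≥ R_th(1/0.0880 − 1) = 329.8 × 10.36 = 3.42 kΩ.

R_L(min) ≈ 3.42 kΩ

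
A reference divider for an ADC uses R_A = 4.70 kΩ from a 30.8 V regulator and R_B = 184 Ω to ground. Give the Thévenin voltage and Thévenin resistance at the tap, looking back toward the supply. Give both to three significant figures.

V_th is the open-circuit tap voltage: 30.8 × 184/(4700 + 184) = 1.16 V.
With the supply zeroed, R_A and R_B appear in parallel from the tap: R_th = R_A‖R_B = (4700 × 184)/4884 = 177 Ω.

V_th = 1.16 V, R_th = 177 Ω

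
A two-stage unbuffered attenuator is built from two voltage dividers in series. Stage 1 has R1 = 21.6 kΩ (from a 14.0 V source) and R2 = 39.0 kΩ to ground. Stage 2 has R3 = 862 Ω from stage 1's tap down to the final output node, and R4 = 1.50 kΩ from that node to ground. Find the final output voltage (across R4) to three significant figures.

V_out ≈ 0.831 V

Stage 2 presents R3+R4 = 2362 Ω as a load on stage 1's tap.
Stage 1's lower leg becomes R2‖(R3+R4) = 2227 Ω, so V_mid = 14.0 × 2227/23830 = 1.309 V.
Stage 2 is itself unloaded: V_out = V_mid × R4/(R3+R4) = 1.309 × 1500/2362 = 0.831 V.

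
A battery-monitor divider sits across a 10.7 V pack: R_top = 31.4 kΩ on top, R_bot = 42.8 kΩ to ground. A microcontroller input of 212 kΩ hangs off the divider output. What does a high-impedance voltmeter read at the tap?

The load sits in parallel with R_bot: R_bot‖R_L = (42.8 × 212) / (42.8 + 212) = 35.61 kΩ.
V_out = 10.7 × 35.61 / (31.4 + 35.61) = 10.7 × 35.61/67.01 = 5.69 V.

V_out ≈ 5.69 V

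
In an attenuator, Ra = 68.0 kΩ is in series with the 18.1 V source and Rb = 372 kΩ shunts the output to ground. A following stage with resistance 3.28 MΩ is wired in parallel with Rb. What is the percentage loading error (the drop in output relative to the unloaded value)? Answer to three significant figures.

The divider's output (Thévenin) resistance is Ra‖Rb = 57.49 kΩ.
Fractional drop under load = R_th/(R_th + R_L) = 57.49 / (57.49 + 3280) = 0.01723.
So the output falls by 1.72 %.

1.72 %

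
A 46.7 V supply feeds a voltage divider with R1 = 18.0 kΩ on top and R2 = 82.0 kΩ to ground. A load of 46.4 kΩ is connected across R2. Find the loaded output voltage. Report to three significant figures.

V_out ≈ 29.1 V

The load sits in parallel with R2: R2‖R_L = (82.0 × 46.4) / (82.0 + 46.4) = 29.63 kΩ.
V_out = 46.7 × 29.63 / (18.0 + 29.63) = 46.7 × 29.63/47.63 = 29.1 V.
(Unloaded it would have been 38.3 V.)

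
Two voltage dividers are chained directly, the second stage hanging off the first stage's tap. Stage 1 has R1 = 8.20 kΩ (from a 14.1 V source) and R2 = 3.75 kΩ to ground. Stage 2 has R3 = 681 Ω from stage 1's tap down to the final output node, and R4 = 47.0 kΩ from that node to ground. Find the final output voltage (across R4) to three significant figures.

V_out ≈ 4.14 V

Stage 2 presents R3+R4 = 47680 Ω as a load on stage 1's tap.
Stage 1's lower leg becomes R2‖(R3+R4) = 3477 Ω, so V_mid = 14.1 × 3477/11680 = 4.198 V.
Stage 2 is itself unloaded: V_out = V_mid × R4/(R3+R4) = 4.198 × 47000/47680 = 4.14 V.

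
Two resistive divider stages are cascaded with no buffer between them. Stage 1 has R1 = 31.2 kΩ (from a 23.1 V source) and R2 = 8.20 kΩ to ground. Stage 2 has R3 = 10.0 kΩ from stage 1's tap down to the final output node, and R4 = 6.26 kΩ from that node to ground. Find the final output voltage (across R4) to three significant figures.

V_out ≈ 1.32 V

Stage 2 presents R3+R4 = 16.26 kΩ as a load on stage 1's tap.
Stage 1's lower leg becomes R2‖(R3+R4) = 5.451 kΩ, so V_mid = 23.1 × 5.451/36.65 = 3.436 V.
Stage 2 is itself unloaded: V_out = V_mid × R4/(R3+R4) = 3.436 × 6.26/16.26 = 1.32 V.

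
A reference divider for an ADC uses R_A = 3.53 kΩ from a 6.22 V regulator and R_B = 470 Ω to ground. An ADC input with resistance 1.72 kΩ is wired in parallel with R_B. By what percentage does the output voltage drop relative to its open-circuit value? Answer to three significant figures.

The divider's output (Thévenin) resistance is R_A‖R_B = 414.8 Ω.
Fractional drop under load = R_th/(R_th + R_L) = 414.8 / (414.8 + 1720) = 0.1943.
So the output falls by 19.4 %.

19.4 %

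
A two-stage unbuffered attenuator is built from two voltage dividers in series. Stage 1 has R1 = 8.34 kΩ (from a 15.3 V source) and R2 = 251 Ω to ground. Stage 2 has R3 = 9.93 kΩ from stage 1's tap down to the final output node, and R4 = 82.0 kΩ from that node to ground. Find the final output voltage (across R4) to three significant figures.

V_out ≈ 0.398 V

Stage 2 presents R3+R4 = 91930 Ω as a load on stage 1's tap.
Stage 1's lower leg becomes R2‖(R3+R4) = 250.3 Ω, so V_mid = 15.3 × 250.3/8590 = 0.4458 V.
Stage 2 is itself unloaded: V_out = V_mid × R4/(R3+R4) = 0.4458 × 82000/91930 = 0.398 V.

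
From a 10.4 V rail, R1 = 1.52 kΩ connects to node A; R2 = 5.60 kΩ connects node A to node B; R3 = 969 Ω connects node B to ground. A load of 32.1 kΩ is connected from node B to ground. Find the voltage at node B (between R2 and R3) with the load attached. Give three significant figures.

At node B, R3 is in parallel with the load: R3‖R_L = 940.6 Ω.
Below node A the resistance is R2 + (R3‖R_L) = 6541 Ω, so V_A = 10.4 × 6541/8061 = 8.439 V.
Then V_B = V_A × (R3‖R_L)/(R2 + R3‖R_L) = 8.439 × 940.6/6541 = 1.21 V.

V ≈ 1.21 V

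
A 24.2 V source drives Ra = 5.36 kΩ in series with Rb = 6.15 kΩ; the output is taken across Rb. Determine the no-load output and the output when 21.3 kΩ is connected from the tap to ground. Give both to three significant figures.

Unloaded: 12.9 V; loaded: 11.4 V

Open-circuit: V = 24.2 × 6.15/(5.36 + 6.15) = 12.9 V.
With the load, Rb becomes Rb‖R_L = 4.772 kΩ, so V = 24.2 × 4.772/10.13 = 11.4 V.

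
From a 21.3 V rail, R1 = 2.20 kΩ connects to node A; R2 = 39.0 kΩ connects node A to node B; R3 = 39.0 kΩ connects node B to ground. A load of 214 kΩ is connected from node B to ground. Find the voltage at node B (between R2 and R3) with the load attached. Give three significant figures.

V ≈ 9.47 V

At node B, R3 is in parallel with the load: R3‖R_L = 32.99 kΩ.
Below node A the resistance is R2 + (R3‖R_L) = 71.99 kΩ, so V_A = 21.3 × 71.99/74.19 = 20.67 V.
Then V_B = V_A × (R3‖R_L)/(R2 + R3‖R_L) = 20.67 × 32.99/71.99 = 9.47 V.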